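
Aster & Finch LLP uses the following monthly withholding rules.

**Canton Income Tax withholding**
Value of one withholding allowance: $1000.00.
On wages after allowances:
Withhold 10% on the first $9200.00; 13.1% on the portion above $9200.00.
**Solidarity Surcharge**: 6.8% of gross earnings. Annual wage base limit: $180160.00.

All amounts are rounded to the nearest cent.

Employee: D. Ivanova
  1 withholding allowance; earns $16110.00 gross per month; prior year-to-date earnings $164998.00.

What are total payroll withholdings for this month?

$2725.23

Canton Income Tax: taxable = $16110.00 − 1×$1000.00 = $15110.00
  $920.00 + 13.1% × ($15110.00 − $9200.00) = $920.00 + 13.1% × $5910.00 = $1694.21
Solidarity Surcharge: cap $180160.00 − YTD $164998.00 = $15162.00 subject; 6.8% × $15162.00 = $1031.02
Total: $1694.21 + $1031.02 = $2725.23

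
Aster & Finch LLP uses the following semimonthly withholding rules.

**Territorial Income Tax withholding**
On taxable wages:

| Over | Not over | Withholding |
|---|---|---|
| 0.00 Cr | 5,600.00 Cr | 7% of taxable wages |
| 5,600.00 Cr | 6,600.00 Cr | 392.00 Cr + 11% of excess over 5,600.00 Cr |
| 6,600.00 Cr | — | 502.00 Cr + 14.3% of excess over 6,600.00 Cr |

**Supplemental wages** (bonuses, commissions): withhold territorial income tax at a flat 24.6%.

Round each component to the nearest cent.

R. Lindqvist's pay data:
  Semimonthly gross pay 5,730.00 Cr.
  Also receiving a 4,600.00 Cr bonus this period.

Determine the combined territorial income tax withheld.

Territorial Income Tax: taxable = 5,730.00 Cr
  392.00 Cr + 11% × (5,730.00 Cr − 5,600.00 Cr) = 392.00 Cr + 11% × 130.00 Cr = 406.30 Cr
Supplemental (24.6% flat on bonus): 24.6% × 4,600.00 Cr = 1,131.60 Cr
Total territorial income tax: 406.30 Cr + 1,131.60 Cr = 1,537.90 Cr

1,537.90 Cr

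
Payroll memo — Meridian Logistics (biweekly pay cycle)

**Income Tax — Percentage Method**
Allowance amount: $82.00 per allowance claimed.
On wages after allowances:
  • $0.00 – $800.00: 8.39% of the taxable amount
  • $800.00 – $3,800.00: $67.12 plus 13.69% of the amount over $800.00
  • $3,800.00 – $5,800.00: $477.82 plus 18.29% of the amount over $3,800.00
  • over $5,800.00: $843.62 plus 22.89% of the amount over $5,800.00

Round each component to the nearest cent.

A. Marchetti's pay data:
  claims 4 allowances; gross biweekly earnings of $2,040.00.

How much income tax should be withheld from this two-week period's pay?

$191.97

Income Tax: taxable = $2,040.00 − 4×$82.00 = $1,712.00
  $67.12 + 13.69% × ($1,712.00 − $800.00) = $67.12 + 13.69% × $912.00 = $191.97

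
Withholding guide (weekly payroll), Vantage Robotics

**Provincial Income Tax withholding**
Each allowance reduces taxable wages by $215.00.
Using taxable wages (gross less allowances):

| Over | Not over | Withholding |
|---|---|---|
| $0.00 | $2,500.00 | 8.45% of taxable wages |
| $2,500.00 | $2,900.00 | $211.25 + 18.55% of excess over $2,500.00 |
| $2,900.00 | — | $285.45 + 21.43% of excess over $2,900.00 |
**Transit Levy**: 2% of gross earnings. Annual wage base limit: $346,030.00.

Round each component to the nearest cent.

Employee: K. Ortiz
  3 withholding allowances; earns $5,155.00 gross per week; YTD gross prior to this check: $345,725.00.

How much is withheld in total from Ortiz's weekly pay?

$636.57

Provincial Income Tax: taxable = $5,155.00 − 3×$215.00 = $4,510.00
  $285.45 + 21.43% × ($4,510.00 − $2,900.00) = $285.45 + 21.43% × $1,610.00 = $630.47
Transit Levy: cap $346,030.00 − YTD $345,725.00 = $305.00 subject; 2% × $305.00 = $6.10
Total: $630.47 + $6.10 = $636.57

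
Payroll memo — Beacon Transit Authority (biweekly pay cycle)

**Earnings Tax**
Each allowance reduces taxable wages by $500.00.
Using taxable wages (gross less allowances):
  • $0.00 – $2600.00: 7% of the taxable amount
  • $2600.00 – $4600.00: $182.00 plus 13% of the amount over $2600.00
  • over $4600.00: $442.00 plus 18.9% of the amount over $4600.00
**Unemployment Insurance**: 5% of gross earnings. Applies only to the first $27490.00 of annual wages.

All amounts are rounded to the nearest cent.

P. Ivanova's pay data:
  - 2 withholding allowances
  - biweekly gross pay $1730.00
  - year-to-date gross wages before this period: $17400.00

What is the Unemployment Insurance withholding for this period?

Unemployment Insurance: 5% × $1730.00 = $86.50

$86.50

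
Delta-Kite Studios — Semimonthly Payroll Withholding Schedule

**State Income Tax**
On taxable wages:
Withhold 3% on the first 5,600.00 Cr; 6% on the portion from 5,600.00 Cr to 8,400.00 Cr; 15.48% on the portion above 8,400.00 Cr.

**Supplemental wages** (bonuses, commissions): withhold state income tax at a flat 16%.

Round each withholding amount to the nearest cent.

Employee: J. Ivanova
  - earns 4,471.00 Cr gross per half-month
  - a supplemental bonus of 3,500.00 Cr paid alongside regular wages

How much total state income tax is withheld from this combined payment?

694.13 Cr

State Income Tax: taxable = 4,471.00 Cr
  3% × 4,471.00 Cr = 134.13 Cr
Supplemental (16% flat on bonus): 16% × 3,500.00 Cr = 560.00 Cr
Total state income tax: 134.13 Cr + 560.00 Cr = 694.13 Cr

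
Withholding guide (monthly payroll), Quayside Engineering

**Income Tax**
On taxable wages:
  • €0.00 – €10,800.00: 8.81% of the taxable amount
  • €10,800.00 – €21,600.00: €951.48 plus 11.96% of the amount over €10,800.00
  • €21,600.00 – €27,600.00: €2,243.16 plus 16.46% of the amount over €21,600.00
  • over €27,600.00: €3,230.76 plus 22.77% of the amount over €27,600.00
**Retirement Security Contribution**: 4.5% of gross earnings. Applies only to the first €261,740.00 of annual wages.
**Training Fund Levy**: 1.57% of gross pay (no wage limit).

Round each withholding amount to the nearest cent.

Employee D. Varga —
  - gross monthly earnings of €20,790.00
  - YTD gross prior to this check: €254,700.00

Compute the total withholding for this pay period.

Income Tax: taxable = €20,790.00
  €951.48 + 11.96% × (€20,790.00 − €10,800.00) = €951.48 + 11.96% × €9,990.00 = €2,146.28
Retirement Security Contribution: cap €261,740.00 − YTD €254,700.00 = €7,040.00 subject; 4.5% × €7,040.00 = €316.80
Training Fund Levy: 1.57% × €20,790.00 = €326.40
Total: €2,146.28 + €316.80 + €326.40 = €2,789.48

€2,789.48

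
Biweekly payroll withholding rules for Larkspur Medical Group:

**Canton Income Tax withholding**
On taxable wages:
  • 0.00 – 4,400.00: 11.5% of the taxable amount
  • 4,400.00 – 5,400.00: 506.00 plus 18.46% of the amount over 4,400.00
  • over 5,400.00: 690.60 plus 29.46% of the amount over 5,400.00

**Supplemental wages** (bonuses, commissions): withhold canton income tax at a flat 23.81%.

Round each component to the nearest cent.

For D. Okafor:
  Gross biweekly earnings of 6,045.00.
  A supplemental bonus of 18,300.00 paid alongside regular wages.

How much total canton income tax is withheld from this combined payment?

5,237.85

Canton Income Tax: taxable = 6,045.00
  690.60 + 29.46% × (6,045.00 − 5,400.00) = 690.60 + 29.46% × 645.00 = 880.62
Supplemental (23.81% flat on bonus): 23.81% × 18,300.00 = 4,357.23
Total canton income tax: 880.62 + 4,357.23 = 5,237.85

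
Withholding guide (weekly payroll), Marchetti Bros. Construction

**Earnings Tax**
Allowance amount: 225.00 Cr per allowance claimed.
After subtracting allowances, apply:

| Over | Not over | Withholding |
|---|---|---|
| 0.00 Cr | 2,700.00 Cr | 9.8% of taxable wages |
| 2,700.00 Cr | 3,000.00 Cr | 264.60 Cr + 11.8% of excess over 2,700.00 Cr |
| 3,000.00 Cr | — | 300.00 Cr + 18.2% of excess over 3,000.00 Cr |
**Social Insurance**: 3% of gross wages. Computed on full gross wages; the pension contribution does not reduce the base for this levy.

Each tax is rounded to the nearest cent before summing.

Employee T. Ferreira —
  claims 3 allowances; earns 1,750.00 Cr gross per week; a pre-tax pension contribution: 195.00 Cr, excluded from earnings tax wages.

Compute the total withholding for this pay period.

Earnings Tax: taxable = 1,750.00 Cr − 195.00 Cr − 3×225.00 Cr = 880.00 Cr
  9.8% × 880.00 Cr = 86.24 Cr
Social Insurance: 3% × 1,750.00 Cr = 52.50 Cr
Total: 86.24 Cr + 52.50 Cr = 138.74 Cr

138.74 Cr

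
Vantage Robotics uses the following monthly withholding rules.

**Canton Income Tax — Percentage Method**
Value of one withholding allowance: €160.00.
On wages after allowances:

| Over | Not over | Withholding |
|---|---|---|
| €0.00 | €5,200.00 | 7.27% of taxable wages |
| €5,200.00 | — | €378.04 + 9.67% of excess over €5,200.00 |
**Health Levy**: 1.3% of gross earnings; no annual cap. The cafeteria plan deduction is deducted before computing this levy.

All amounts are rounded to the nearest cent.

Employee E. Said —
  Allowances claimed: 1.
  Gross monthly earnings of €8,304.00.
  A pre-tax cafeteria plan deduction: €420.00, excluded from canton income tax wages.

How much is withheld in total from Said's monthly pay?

Canton Income Tax: taxable = €8,304.00 − €420.00 − 1×€160.00 = €7,724.00
  €378.04 + 9.67% × (€7,724.00 − €5,200.00) = €378.04 + 9.67% × €2,524.00 = €622.11
Health Levy: 1.3% × €7,884.00 = €102.49
Total: €622.11 + €102.49 = €724.60

€724.60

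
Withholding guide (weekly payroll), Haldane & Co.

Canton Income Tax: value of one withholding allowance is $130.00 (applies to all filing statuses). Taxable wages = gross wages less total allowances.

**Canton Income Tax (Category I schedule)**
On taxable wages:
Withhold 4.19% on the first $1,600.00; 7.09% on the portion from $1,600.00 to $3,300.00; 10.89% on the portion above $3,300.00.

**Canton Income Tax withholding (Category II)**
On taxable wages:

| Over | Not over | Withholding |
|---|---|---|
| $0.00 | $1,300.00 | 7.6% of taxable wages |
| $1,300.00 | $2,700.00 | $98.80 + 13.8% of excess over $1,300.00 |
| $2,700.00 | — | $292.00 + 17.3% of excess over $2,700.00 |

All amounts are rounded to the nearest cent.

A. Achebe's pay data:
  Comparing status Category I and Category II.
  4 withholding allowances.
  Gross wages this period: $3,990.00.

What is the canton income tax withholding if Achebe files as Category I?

$206.08

Canton Income Tax (Category I): taxable = $3,990.00 − 4×$130.00 = $3,470.00
  $187.57 + 10.89% × ($3,470.00 − $3,300.00) = $187.57 + 10.89% × $170.00 = $206.08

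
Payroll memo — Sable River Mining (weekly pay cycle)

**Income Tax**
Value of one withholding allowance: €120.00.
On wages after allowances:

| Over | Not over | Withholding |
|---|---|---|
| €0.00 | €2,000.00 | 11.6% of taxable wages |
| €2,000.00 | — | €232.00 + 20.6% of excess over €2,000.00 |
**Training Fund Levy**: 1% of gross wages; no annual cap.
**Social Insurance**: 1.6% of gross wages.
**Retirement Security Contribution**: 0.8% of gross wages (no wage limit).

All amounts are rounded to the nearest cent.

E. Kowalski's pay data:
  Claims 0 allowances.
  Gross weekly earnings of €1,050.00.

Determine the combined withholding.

€157.50

Income Tax: taxable = €1,050.00
  11.6% × €1,050.00 = €121.80
Training Fund Levy: 1% × €1,050.00 = €10.50
Social Insurance: 1.6% × €1,050.00 = €16.80
Retirement Security Contribution: 0.8% × €1,050.00 = €8.40
Total: €121.80 + €10.50 + €16.80 + €8.40 = €157.50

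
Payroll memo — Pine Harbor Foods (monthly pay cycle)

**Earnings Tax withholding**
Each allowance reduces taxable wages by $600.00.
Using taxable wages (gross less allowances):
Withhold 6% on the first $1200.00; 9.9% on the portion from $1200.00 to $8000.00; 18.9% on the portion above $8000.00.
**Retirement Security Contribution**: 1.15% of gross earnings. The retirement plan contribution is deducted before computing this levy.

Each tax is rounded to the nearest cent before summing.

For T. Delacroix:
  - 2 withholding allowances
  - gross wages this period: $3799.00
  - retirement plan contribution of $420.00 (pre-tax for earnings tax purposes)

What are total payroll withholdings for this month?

Earnings Tax: taxable = $3799.00 − $420.00 − 2×$600.00 = $2179.00
  $72.00 + 9.9% × ($2179.00 − $1200.00) = $72.00 + 9.9% × $979.00 = $168.92
Retirement Security Contribution: 1.15% × $3379.00 = $38.86
Total: $168.92 + $38.86 = $207.78

$207.78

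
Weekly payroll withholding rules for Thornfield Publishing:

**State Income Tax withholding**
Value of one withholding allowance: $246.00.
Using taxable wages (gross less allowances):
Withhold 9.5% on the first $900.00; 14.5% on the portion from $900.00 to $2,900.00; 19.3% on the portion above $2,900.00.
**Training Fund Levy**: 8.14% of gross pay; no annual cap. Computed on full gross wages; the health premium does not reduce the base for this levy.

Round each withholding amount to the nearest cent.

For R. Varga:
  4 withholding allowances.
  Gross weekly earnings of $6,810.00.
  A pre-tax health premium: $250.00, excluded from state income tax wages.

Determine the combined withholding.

$1,446.30

State Income Tax: taxable = $6,810.00 − $250.00 − 4×$246.00 = $5,576.00
  $375.50 + 19.3% × ($5,576.00 − $2,900.00) = $375.50 + 19.3% × $2,676.00 = $891.97
Training Fund Levy: 8.14% × $6,810.00 = $554.33
Total: $891.97 + $554.33 = $1,446.30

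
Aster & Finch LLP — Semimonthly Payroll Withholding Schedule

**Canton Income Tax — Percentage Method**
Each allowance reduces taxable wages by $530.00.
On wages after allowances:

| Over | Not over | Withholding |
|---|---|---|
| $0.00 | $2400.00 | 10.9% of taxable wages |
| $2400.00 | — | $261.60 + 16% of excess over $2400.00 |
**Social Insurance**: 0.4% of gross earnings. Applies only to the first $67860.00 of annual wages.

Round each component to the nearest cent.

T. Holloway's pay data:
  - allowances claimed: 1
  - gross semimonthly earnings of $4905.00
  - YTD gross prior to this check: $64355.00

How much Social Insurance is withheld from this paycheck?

$14.02

Social Insurance: cap $67860.00 − YTD $64355.00 = $3505.00 subject; 0.4% × $3505.00 = $14.02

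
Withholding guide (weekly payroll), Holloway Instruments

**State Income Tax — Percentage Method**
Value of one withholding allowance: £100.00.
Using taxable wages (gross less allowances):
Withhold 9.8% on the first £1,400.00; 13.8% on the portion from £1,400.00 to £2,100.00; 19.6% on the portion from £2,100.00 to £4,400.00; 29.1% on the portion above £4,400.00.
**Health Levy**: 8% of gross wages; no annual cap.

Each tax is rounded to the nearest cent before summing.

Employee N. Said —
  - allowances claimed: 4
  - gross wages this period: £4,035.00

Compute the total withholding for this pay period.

£857.46

State Income Tax: taxable = £4,035.00 − 4×£100.00 = £3,635.00
  £233.80 + 19.6% × (£3,635.00 − £2,100.00) = £233.80 + 19.6% × £1,535.00 = £534.66
Health Levy: 8% × £4,035.00 = £322.80
Total: £534.66 + £322.80 = £857.46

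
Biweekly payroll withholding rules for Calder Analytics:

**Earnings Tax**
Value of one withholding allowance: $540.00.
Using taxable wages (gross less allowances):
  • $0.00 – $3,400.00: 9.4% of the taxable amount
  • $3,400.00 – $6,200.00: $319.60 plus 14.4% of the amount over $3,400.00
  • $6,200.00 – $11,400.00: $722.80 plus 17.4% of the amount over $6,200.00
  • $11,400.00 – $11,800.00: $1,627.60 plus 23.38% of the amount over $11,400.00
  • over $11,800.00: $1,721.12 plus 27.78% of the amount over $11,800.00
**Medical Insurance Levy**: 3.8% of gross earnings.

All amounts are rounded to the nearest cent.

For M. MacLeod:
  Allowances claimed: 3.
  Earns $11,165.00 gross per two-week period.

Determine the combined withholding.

Earnings Tax: taxable = $11,165.00 − 3×$540.00 = $9,545.00
  $722.80 + 17.4% × ($9,545.00 − $6,200.00) = $722.80 + 17.4% × $3,345.00 = $1,304.83
Medical Insurance Levy: 3.8% × $11,165.00 = $424.27
Total: $1,304.83 + $424.27 = $1,729.10

$1,729.10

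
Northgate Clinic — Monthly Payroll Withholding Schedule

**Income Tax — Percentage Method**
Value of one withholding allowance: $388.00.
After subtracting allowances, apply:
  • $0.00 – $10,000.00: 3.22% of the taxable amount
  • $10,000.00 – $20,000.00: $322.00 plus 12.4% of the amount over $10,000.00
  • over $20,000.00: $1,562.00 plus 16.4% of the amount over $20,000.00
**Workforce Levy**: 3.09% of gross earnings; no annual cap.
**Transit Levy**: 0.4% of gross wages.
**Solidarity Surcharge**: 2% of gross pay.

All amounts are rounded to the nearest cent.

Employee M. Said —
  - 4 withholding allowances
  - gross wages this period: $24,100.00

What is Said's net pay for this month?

Income Tax: taxable = $24,100.00 − 4×$388.00 = $22,548.00
  $1,562.00 + 16.4% × ($22,548.00 − $20,000.00) = $1,562.00 + 16.4% × $2,548.00 = $1,979.87
Workforce Levy: 3.09% × $24,100.00 = $744.69
Transit Levy: 0.4% × $24,100.00 = $96.40
Solidarity Surcharge: 2% × $24,100.00 = $482.00
Total withheld: $1,979.87 + $744.69 + $96.40 + $482.00 = $3,302.96
Net pay: $24,100.00 − $3,302.96 = $20,797.04

$20,797.04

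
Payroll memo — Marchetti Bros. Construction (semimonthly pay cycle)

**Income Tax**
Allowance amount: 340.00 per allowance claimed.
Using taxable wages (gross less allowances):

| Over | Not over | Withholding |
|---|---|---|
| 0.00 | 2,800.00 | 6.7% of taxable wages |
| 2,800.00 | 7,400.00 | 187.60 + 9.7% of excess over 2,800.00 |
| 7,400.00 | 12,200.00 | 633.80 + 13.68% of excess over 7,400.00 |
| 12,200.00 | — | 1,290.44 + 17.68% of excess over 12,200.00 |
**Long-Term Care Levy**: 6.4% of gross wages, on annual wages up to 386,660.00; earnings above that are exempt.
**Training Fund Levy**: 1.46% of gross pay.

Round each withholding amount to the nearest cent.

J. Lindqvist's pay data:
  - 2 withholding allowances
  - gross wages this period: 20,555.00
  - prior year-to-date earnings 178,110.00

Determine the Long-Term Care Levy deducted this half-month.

1,315.52

Long-Term Care Levy: 6.4% × 20,555.00 = 1,315.52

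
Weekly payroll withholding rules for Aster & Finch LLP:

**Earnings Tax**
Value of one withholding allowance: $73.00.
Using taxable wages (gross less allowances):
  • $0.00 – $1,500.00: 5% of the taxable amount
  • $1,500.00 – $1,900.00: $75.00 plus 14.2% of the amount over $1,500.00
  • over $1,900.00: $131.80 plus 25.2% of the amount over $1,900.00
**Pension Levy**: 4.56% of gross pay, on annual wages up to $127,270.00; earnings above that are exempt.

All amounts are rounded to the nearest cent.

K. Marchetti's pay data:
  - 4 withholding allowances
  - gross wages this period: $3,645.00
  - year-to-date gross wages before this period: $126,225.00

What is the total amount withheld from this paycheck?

Earnings Tax: taxable = $3,645.00 − 4×$73.00 = $3,353.00
  $131.80 + 25.2% × ($3,353.00 − $1,900.00) = $131.80 + 25.2% × $1,453.00 = $497.96
Pension Levy: cap $127,270.00 − YTD $126,225.00 = $1,045.00 subject; 4.56% × $1,045.00 = $47.65
Total: $497.96 + $47.65 = $545.61

$545.61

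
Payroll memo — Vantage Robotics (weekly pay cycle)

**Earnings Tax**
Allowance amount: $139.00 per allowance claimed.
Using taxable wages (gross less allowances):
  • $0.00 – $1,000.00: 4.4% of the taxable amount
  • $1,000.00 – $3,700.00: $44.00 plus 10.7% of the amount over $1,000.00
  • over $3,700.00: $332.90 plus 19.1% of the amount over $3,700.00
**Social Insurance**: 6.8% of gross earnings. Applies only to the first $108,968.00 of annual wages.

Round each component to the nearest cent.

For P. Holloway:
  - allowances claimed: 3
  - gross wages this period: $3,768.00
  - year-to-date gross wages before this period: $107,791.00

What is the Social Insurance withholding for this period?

$80.04

Social Insurance: cap $108,968.00 − YTD $107,791.00 = $1,177.00 subject; 6.8% × $1,177.00 = $80.04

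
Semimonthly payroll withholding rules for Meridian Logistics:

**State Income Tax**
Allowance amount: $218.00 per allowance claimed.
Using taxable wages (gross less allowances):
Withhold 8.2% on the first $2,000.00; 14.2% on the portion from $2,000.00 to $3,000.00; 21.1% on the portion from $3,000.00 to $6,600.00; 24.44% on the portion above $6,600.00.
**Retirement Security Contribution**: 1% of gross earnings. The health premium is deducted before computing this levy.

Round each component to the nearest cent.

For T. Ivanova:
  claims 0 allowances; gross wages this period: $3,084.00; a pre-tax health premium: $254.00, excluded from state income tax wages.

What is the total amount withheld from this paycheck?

$310.16

State Income Tax: taxable = $3,084.00 − $254.00 = $2,830.00
  $164.00 + 14.2% × ($2,830.00 − $2,000.00) = $164.00 + 14.2% × $830.00 = $281.86
Retirement Security Contribution: 1% × $2,830.00 = $28.30
Total: $281.86 + $28.30 = $310.16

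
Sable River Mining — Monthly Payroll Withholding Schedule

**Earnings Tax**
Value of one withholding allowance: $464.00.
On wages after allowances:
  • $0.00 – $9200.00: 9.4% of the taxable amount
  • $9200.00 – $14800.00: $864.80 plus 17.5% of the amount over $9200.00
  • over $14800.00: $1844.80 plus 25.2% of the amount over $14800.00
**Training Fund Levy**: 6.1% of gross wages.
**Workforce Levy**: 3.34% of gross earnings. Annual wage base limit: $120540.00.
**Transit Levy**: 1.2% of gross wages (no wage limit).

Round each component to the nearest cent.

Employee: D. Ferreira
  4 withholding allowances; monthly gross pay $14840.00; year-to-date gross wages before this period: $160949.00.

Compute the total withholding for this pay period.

$2610.32

Earnings Tax: taxable = $14840.00 − 4×$464.00 = $12984.00
  $864.80 + 17.5% × ($12984.00 − $9200.00) = $864.80 + 17.5% × $3784.00 = $1527.00
Training Fund Levy: 6.1% × $14840.00 = $905.24
Workforce Levy: YTD $160949.00 ≥ cap $120540.00 → $0.00
Transit Levy: 1.2% × $14840.00 = $178.08
Total: $1527.00 + $905.24 + $0.00 + $178.08 = $2610.32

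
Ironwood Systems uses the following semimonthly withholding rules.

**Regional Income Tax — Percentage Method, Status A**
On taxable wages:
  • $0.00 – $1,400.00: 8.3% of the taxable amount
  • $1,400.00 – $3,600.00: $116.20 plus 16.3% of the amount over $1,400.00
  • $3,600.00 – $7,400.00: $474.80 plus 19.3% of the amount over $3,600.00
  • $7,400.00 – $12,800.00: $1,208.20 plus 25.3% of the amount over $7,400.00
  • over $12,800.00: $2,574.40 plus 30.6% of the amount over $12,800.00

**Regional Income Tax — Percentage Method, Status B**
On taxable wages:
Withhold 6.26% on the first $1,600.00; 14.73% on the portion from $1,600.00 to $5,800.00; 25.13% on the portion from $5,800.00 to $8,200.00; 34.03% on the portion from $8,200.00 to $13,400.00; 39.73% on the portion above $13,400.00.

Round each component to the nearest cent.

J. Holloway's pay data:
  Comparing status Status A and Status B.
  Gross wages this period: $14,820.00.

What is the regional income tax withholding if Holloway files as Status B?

Regional Income Tax (Status B): taxable = $14,820.00
  $3,091.50 + 39.73% × ($14,820.00 − $13,400.00) = $3,091.50 + 39.73% × $1,420.00 = $3,655.67

$3,655.67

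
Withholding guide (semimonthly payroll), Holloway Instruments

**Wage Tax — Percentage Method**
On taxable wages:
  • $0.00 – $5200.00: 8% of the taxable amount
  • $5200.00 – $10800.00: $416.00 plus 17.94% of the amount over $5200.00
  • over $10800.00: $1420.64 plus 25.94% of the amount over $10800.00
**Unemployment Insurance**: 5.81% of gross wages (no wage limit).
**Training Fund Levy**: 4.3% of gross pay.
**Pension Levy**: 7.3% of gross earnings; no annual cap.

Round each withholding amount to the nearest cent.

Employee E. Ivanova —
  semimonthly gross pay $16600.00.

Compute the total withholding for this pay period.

$5815.22

Wage Tax: taxable = $16600.00
  $1420.64 + 25.94% × ($16600.00 − $10800.00) = $1420.64 + 25.94% × $5800.00 = $2925.16
Unemployment Insurance: 5.81% × $16600.00 = $964.46
Training Fund Levy: 4.3% × $16600.00 = $713.80
Pension Levy: 7.3% × $16600.00 = $1211.80
Total: $2925.16 + $964.46 + $713.80 + $1211.80 = $5815.22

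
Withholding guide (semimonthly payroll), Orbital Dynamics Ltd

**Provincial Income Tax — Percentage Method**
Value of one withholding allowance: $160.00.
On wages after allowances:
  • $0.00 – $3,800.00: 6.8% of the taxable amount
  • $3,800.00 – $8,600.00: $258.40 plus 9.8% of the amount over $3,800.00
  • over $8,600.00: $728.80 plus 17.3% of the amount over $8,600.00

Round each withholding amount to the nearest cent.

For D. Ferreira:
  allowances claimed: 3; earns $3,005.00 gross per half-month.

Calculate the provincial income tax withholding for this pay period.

$171.70

Provincial Income Tax: taxable = $3,005.00 − 3×$160.00 = $2,525.00
  6.8% × $2,525.00 = $171.70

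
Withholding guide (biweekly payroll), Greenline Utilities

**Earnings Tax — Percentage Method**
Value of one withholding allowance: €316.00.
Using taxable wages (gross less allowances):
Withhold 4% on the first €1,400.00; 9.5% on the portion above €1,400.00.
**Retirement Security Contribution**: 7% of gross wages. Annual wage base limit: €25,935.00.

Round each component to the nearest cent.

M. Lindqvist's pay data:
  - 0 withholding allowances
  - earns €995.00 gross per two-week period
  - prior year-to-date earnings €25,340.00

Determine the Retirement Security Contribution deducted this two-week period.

€41.65

Retirement Security Contribution: cap €25,935.00 − YTD €25,340.00 = €595.00 subject; 7% × €595.00 = €41.65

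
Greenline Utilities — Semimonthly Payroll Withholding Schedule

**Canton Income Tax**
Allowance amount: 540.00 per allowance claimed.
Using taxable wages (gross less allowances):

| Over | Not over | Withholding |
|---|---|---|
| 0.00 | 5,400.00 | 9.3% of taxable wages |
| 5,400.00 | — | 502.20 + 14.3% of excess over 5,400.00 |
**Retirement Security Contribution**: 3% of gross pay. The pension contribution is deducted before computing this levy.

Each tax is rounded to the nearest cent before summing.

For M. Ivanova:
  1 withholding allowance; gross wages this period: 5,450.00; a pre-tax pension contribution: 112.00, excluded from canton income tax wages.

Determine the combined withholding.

606.35

Canton Income Tax: taxable = 5,450.00 − 112.00 − 1×540.00 = 4,798.00
  9.3% × 4,798.00 = 446.21
Retirement Security Contribution: 3% × 5,338.00 = 160.14
Total: 446.21 + 160.14 = 606.35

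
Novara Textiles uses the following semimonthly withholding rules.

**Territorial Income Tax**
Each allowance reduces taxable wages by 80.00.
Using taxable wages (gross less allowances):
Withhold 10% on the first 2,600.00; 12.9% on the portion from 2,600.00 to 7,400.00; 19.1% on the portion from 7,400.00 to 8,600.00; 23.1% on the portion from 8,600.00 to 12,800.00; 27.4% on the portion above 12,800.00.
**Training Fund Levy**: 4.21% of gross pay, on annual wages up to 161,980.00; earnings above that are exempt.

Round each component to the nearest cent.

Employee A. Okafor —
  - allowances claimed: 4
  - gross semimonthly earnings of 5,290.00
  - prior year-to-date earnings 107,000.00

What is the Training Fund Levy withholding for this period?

222.71

Training Fund Levy: 4.21% × 5,290.00 = 222.71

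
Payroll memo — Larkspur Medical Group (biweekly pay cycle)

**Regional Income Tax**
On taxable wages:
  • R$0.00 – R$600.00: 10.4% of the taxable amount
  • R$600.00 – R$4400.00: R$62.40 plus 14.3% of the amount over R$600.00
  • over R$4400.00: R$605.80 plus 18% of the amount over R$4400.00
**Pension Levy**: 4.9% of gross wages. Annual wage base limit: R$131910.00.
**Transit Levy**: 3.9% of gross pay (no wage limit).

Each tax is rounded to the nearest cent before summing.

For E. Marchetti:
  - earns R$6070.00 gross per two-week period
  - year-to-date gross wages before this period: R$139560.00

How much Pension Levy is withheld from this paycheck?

Pension Levy: YTD R$139560.00 ≥ cap R$131910.00 → R$0.00

R$0.00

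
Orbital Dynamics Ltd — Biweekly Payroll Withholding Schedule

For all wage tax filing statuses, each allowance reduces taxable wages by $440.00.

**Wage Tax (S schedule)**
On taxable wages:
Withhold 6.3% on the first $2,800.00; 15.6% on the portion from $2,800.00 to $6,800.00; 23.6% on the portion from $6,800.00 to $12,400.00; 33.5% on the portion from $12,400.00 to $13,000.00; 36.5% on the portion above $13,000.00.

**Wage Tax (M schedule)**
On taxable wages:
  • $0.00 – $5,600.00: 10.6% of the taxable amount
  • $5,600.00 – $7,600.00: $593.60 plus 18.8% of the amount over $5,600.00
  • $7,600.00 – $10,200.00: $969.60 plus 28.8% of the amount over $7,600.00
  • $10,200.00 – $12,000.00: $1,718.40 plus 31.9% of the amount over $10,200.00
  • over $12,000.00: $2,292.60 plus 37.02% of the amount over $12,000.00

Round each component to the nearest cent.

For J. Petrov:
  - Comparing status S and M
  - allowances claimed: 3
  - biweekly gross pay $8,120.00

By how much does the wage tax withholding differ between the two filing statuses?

$18.80

Wage Tax (S): taxable = $8,120.00 − 3×$440.00 = $6,800.00
  $176.40 + 15.6% × ($6,800.00 − $2,800.00) = $176.40 + 15.6% × $4,000.00 = $800.40
Wage Tax (M): taxable = $8,120.00 − 3×$440.00 = $6,800.00
  $593.60 + 18.8% × ($6,800.00 − $5,600.00) = $593.60 + 18.8% × $1,200.00 = $819.20
Difference: |$800.40 − $819.20| = $18.80 (higher under M)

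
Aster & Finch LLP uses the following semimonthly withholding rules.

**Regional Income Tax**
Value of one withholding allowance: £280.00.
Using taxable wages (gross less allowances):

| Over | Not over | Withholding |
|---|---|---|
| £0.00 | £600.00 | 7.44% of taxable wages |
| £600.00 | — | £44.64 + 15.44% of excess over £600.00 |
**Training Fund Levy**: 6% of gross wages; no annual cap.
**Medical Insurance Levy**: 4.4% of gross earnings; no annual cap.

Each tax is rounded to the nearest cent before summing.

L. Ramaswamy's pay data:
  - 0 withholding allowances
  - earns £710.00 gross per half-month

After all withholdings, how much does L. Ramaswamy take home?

Regional Income Tax: taxable = £710.00
  £44.64 + 15.44% × (£710.00 − £600.00) = £44.64 + 15.44% × £110.00 = £61.62
Training Fund Levy: 6% × £710.00 = £42.60
Medical Insurance Levy: 4.4% × £710.00 = £31.24
Total withheld: £61.62 + £42.60 + £31.24 = £135.46
Net pay: £710.00 − £135.46 = £574.54

£574.54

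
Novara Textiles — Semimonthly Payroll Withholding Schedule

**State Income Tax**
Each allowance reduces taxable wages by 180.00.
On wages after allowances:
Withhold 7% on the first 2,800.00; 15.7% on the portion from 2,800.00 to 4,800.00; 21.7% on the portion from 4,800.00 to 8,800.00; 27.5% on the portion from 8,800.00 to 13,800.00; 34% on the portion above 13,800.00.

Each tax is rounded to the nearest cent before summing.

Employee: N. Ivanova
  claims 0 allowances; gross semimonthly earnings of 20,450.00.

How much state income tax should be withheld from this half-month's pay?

5,014.00

State Income Tax: taxable = 20,450.00
  2,753.00 + 34% × (20,450.00 − 13,800.00) = 2,753.00 + 34% × 6,650.00 = 5,014.00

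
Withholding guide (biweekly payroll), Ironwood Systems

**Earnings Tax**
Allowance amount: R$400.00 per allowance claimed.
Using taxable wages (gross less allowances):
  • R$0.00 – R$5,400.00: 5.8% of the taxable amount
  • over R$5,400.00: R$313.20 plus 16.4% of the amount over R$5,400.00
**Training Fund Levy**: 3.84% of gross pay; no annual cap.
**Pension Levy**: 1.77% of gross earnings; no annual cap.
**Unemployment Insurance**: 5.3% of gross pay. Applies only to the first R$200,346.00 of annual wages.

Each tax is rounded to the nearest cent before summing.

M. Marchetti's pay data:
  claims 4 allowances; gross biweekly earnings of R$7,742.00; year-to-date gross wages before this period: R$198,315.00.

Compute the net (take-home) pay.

Earnings Tax: taxable = R$7,742.00 − 4×R$400.00 = R$6,142.00
  R$313.20 + 16.4% × (R$6,142.00 − R$5,400.00) = R$313.20 + 16.4% × R$742.00 = R$434.89
Training Fund Levy: 3.84% × R$7,742.00 = R$297.29
Pension Levy: 1.77% × R$7,742.00 = R$137.03
Unemployment Insurance: cap R$200,346.00 − YTD R$198,315.00 = R$2,031.00 subject; 5.3% × R$2,031.00 = R$107.64
Total withheld: R$434.89 + R$297.29 + R$137.03 + R$107.64 = R$976.85
Net pay: R$7,742.00 − R$976.85 = R$6,765.15

R$6,765.15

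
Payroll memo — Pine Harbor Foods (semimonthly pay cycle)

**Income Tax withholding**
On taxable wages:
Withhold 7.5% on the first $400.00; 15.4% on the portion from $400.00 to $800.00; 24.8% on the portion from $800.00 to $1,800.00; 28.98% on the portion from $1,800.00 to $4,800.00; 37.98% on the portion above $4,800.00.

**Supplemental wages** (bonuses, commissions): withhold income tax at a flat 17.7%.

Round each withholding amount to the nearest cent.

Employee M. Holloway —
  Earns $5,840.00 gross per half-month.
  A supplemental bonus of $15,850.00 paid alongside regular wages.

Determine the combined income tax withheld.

Income Tax: taxable = $5,840.00
  $1,209.00 + 37.98% × ($5,840.00 − $4,800.00) = $1,209.00 + 37.98% × $1,040.00 = $1,603.99
Supplemental (17.7% flat on bonus): 17.7% × $15,850.00 = $2,805.45
Total income tax: $1,603.99 + $2,805.45 = $4,409.44

$4,409.44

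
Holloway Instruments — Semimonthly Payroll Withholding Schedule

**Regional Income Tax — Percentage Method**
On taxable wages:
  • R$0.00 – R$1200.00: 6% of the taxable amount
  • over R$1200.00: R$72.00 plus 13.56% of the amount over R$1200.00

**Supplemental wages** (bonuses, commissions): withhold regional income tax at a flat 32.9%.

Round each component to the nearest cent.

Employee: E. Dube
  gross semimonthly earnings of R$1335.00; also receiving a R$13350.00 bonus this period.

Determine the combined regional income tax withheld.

R$4482.46

Regional Income Tax: taxable = R$1335.00
  R$72.00 + 13.56% × (R$1335.00 − R$1200.00) = R$72.00 + 13.56% × R$135.00 = R$90.31
Supplemental (32.9% flat on bonus): 32.9% × R$13350.00 = R$4392.15
Total regional income tax: R$90.31 + R$4392.15 = R$4482.46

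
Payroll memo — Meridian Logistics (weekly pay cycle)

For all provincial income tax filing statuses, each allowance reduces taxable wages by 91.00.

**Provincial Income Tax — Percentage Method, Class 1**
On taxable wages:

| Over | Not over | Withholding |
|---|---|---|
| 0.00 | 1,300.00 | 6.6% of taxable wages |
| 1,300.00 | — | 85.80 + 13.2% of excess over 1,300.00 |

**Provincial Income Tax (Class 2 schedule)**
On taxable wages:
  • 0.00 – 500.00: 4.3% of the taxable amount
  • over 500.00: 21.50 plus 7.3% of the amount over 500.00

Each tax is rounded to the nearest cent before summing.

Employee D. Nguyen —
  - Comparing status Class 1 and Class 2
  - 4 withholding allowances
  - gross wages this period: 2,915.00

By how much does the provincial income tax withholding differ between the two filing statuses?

Provincial Income Tax (Class 1): taxable = 2,915.00 − 4×91.00 = 2,551.00
  85.80 + 13.2% × (2,551.00 − 1,300.00) = 85.80 + 13.2% × 1,251.00 = 250.93
Provincial Income Tax (Class 2): taxable = 2,915.00 − 4×91.00 = 2,551.00
  21.50 + 7.3% × (2,551.00 − 500.00) = 21.50 + 7.3% × 2,051.00 = 171.22
Difference: |250.93 − 171.22| = 79.71 (higher under Class 1)

79.71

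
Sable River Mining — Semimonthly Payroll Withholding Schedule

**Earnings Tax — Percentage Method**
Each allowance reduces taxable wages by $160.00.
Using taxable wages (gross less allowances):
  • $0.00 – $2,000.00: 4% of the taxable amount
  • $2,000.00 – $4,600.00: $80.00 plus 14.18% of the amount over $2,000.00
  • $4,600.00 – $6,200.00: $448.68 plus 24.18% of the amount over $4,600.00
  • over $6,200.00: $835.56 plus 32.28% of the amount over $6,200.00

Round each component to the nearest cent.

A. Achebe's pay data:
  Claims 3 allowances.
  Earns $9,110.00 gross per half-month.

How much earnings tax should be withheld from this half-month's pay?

$1,619.96

Earnings Tax: taxable = $9,110.00 − 3×$160.00 = $8,630.00
  $835.56 + 32.28% × ($8,630.00 − $6,200.00) = $835.56 + 32.28% × $2,430.00 = $1,619.96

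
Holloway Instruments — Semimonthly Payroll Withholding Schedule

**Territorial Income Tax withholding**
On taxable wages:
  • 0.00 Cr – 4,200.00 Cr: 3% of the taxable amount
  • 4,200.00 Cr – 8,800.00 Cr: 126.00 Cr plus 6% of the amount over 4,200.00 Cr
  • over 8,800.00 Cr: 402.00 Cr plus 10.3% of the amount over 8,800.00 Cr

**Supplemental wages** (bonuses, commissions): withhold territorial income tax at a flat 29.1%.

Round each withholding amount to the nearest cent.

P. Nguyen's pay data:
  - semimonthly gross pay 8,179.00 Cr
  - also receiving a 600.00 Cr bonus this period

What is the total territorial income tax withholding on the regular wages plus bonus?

539.34 Cr

Territorial Income Tax: taxable = 8,179.00 Cr
  126.00 Cr + 6% × (8,179.00 Cr − 4,200.00 Cr) = 126.00 Cr + 6% × 3,979.00 Cr = 364.74 Cr
Supplemental (29.1% flat on bonus): 29.1% × 600.00 Cr = 174.60 Cr
Total territorial income tax: 364.74 Cr + 174.60 Cr = 539.34 Cr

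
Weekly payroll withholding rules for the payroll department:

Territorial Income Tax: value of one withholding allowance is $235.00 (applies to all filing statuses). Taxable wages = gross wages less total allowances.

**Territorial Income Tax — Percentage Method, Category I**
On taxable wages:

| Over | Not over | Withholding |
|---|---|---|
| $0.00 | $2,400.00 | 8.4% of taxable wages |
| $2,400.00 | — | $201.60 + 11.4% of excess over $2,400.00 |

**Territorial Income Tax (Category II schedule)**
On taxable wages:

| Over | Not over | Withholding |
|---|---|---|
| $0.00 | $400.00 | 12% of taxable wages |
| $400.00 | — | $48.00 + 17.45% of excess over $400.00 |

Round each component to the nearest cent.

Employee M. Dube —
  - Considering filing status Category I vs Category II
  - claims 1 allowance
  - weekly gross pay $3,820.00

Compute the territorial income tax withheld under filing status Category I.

$336.69

Territorial Income Tax (Category I): taxable = $3,820.00 − 1×$235.00 = $3,585.00
  $201.60 + 11.4% × ($3,585.00 − $2,400.00) = $201.60 + 11.4% × $1,185.00 = $336.69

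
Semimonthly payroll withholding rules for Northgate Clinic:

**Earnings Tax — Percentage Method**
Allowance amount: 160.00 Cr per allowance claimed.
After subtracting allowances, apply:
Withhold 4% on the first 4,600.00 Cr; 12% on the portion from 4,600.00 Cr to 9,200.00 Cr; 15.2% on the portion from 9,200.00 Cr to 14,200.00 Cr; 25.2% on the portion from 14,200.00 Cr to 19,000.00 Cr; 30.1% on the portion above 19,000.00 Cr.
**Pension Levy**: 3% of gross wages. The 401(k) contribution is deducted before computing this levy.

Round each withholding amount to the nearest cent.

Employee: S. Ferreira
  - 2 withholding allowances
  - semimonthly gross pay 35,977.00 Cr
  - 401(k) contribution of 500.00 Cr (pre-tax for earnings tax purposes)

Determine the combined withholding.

Earnings Tax: taxable = 35,977.00 Cr − 500.00 Cr − 2×160.00 Cr = 35,157.00 Cr
  2,705.60 Cr + 30.1% × (35,157.00 Cr − 19,000.00 Cr) = 2,705.60 Cr + 30.1% × 16,157.00 Cr = 7,568.86 Cr
Pension Levy: 3% × 35,477.00 Cr = 1,064.31 Cr
Total: 7,568.86 Cr + 1,064.31 Cr = 8,633.17 Cr

8,633.17 Cr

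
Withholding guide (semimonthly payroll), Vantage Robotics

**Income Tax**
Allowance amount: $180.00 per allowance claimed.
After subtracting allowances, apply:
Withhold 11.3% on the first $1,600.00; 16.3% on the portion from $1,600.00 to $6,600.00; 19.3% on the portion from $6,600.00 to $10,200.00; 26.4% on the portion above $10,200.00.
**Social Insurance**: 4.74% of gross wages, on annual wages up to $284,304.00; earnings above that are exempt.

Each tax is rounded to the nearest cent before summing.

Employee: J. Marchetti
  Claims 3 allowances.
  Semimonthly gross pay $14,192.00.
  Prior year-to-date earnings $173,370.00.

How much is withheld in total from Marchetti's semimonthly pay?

Income Tax: taxable = $14,192.00 − 3×$180.00 = $13,652.00
  $1,690.60 + 26.4% × ($13,652.00 − $10,200.00) = $1,690.60 + 26.4% × $3,452.00 = $2,601.93
Social Insurance: 4.74% × $14,192.00 = $672.70
Total: $2,601.93 + $672.70 = $3,274.63

$3,274.63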